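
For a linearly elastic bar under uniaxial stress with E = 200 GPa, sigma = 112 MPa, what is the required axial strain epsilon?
Model: a linearly elastic bar under uniaxial stress, so sigma = E·epsilon.
Solve for epsilon: epsilon = sigma / E.
Convert to SI units:
  E = 200 GPa = 2 × 10¹¹ Pa
  sigma = 112 MPa = 1.12 × 10⁸ Pa
Substitute:
  epsilon = (1.12 × 10⁸) / (2 × 10¹¹)
  epsilon = 0.00056
Final answer: epsilon = 0.00056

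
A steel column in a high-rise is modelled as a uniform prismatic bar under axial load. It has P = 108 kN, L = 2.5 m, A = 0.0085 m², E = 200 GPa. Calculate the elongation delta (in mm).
Model: a uniform prismatic bar under axial load, so delta = (P·L) / (A·E).
Convert to SI units:
  P = 108 kN = 108000 N
  E = 200 GPa = 2 × 10¹¹ Pa
Substitute:
  delta = (108000 × 2.5) / (0.0085 × (2 × 10¹¹))
  delta = 0.0001588 m
Convert: delta = 0.0001588 m = 0.1588 mm
Final answer: delta = 0.1588 mm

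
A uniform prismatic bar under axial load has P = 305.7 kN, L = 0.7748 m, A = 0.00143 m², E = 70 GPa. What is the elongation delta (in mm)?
Model: a uniform prismatic bar under axial load, so delta = (P·L) / (A·E).
Convert to SI units:
  P = 305.7 kN = 305700 N
  E = 70 GPa = 7 × 10¹⁰ Pa
Substitute:
  delta = (305700 × 0.7748) / (0.00143 × (7 × 10¹⁰))
  delta = 0.002366 m
Convert: delta = 0.002366 m = 2.366 mm
Final answer: delta = 2.366 mm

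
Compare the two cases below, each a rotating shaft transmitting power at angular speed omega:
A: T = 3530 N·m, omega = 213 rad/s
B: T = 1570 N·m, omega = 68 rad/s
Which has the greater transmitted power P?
Model: a rotating shaft transmitting power at angular speed omega, so P = T·omega (SI units).
  A: P = 3530 × 213 = 751900 W = 751.9 kW
  B: P = 1570 × 68 = 106800 W = 106.8 kW
751.9 kW > 106.8 kW, so A is larger.
Final answer: A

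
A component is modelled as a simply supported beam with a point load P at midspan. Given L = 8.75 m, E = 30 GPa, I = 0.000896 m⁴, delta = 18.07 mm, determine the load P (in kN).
Model: a simply supported beam with a point load P at midspan, so delta = (P·L^3) / (48·E·I).
Solve for P: P = (48·delta·E·I) / L^3.
Convert to SI units:
  E = 30 GPa = 3 × 10¹⁰ Pa
  delta = 18.07 mm = 0.01807 m
Substitute:
  P = (48 × 0.01807 × (3 × 10¹⁰) × 0.000896) / 8.75^3
  P = 34800 N
Convert: P = 34800 N = 34.8 kN
Final answer: P = 34.8 kN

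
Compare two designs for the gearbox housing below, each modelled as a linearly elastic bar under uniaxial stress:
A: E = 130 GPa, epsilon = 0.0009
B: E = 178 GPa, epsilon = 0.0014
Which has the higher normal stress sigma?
Model: a linearly elastic bar under uniaxial stress, so sigma = E·epsilon (SI units).
  A: sigma = (1.3 × 10¹¹) × 0.0009 = 1.17 × 10⁸ Pa = 117 MPa
  B: sigma = (1.78 × 10¹¹) × 0.0014 = 2.492 × 10⁸ Pa = 249.2 MPa
249.2 MPa > 117 MPa, so B is larger.
Final answer: B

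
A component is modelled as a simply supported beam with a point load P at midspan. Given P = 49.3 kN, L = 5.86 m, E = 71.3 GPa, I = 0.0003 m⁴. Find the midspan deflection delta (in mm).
Model: a simply supported beam with a point load P at midspan, so delta = (P·L^3) / (48·E·I).
Convert to SI units:
  P = 49.3 kN = 49300 N
  E = 71.3 GPa = 7.13 × 10¹⁰ Pa
Substitute:
  delta = (49300 × 5.86^3) / (48 × (7.13 × 10¹⁰) × 0.0003)
  delta = 0.009662 m
Convert: delta = 0.009662 m = 9.662 mm
Final answer: delta = 9.662 mm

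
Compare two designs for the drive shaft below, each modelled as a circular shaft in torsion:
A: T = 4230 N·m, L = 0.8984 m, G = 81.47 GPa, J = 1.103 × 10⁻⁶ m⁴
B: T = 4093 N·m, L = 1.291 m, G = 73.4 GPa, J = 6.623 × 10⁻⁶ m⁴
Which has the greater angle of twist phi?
Model: a circular shaft in torsion, so phi = (T·L) / (G·J) (SI units).
  A: phi = (4230 × 0.8984) / ((8.147 × 10¹⁰) × (1.103 × 10⁻⁶)) = 0.04229 rad = 2.423°
  B: phi = (4093 × 1.291) / ((7.34 × 10¹⁰) × (6.623 × 10⁻⁶)) = 0.01087 rad = 0.6228°
2.423° > 0.6228°, so A is larger.
Final answer: A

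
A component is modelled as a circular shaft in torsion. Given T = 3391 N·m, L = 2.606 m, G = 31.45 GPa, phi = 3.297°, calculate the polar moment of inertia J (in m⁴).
Model: a circular shaft in torsion, so phi = (T·L) / (G·J).
Solve for J: J = (T·L) / (phi·G).
Convert to SI units:
  G = 31.45 GPa = 3.145 × 10¹⁰ Pa
  phi = 3.297° = 0.05754 rad
Substitute:
  J = (3391 × 2.606) / (0.05754 × (3.145 × 10¹⁰))
  J = 4.883 × 10⁻⁶ m⁴
Final answer: J = 4.883 × 10⁻⁶ m⁴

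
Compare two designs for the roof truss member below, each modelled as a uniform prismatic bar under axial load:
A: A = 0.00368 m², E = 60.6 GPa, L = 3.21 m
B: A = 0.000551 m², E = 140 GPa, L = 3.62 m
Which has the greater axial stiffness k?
Model: a uniform prismatic bar under axial load, so k = (A·E) / L (SI units).
  A: k = (0.00368 × (6.06 × 10¹⁰)) / 3.21 = 6.947 × 10⁷ N/m = 69.47 MN/m
  B: k = (0.000551 × (1.4 × 10¹¹)) / 3.62 = 2.131 × 10⁷ N/m = 21.31 MN/m
69.47 MN/m > 21.31 MN/m, so A is larger.
Final answer: A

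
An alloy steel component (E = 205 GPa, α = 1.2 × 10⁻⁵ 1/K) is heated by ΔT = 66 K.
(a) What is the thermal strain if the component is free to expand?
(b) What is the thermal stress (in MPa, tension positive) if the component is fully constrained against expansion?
(a) Free thermal strain ε_th = α·ΔT = (1.2 × 10⁻⁵) × 66 = 0.000792
(b) Fully constrained, the expansion is suppressed, so σ = -E·α·ΔT. Convert E = 205 GPa = 2.05 × 10¹¹ Pa.
  σ = -(2.05 × 10¹¹) × (1.2 × 10⁻⁵) × 66 = -1.624 × 10⁸ Pa = -162.4 MPa (compressive)
Final answer: (a) ε_th = 0.000792, (b) σ = -162.4 MPa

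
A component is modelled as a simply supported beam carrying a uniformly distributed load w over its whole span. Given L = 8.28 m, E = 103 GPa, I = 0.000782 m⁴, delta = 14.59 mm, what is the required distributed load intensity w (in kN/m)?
Model: a simply supported beam carrying a uniformly distributed load w over its whole span, so delta = (5·w·L^4) / (384·E·I).
Solve for w: w = (384·delta·E·I) / (5·L^4).
Convert to SI units:
  E = 103 GPa = 1.03 × 10¹¹ Pa
  delta = 14.59 mm = 0.01459 m
Substitute:
  w = (384 × 0.01459 × (1.03 × 10¹¹) × 0.000782) / (5 × 8.28^4)
  w = 19200 N/m
Convert: w = 19200 N/m = 19.2 kN/m
Final answer: w = 19.2 kN/m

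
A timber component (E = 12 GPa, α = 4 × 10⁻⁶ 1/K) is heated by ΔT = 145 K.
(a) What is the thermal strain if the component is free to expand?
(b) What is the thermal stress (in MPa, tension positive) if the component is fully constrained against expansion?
(a) Free thermal strain ε_th = α·ΔT = (4 × 10⁻⁶) × 145 = 0.00058
(b) Fully constrained, the expansion is suppressed, so σ = -E·α·ΔT. Convert E = 12 GPa = 1.2 × 10¹⁰ Pa.
  σ = -(1.2 × 10¹⁰) × (4 × 10⁻⁶) × 145 = -6.96 × 10⁶ Pa = -6.96 MPa (compressive)
Final answer: (a) ε_th = 0.00058, (b) σ = -6.96 MPa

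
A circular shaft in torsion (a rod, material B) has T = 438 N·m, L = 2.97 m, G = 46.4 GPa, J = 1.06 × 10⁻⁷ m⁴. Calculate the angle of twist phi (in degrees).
Model: a circular shaft in torsion, so phi = (T·L) / (G·J).
Convert to SI units:
  G = 46.4 GPa = 4.64 × 10¹⁰ Pa
Substitute:
  phi = (438 × 2.97) / ((4.64 × 10¹⁰) × (1.06 × 10⁻⁷))
  phi = 0.2645 rad
Convert to degrees: phi = 0.2645 × 180/π = 15.15°
Final answer: phi = 15.15°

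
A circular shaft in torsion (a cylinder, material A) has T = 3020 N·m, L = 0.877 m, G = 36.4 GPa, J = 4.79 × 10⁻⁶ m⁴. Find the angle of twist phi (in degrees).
Model: a circular shaft in torsion, so phi = (T·L) / (G·J).
Convert to SI units:
  G = 36.4 GPa = 3.64 × 10¹⁰ Pa
Substitute:
  phi = (3020 × 0.877) / ((3.64 × 10¹⁰) × (4.79 × 10⁻⁶))
  phi = 0.01519 rad
Convert to degrees: phi = 0.01519 × 180/π = 0.8703°
Final answer: phi = 0.8703°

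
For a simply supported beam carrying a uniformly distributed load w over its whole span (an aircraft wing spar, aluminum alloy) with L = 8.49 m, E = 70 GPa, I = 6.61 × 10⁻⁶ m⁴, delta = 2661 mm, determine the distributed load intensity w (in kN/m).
Model: a simply supported beam carrying a uniformly distributed load w over its whole span, so delta = (5·w·L^4) / (384·E·I).
Solve for w: w = (384·delta·E·I) / (5·L^4).
Convert to SI units:
  E = 70 GPa = 7 × 10¹⁰ Pa
  delta = 2661 mm = 2.661 m
Substitute:
  w = (384 × 2.661 × (7 × 10¹⁰) × (6.61 × 10⁻⁶)) / (5 × 8.49^4)
  w = 18200 N/m
Convert: w = 18200 N/m = 18.2 kN/m
Final answer: w = 18.2 kN/m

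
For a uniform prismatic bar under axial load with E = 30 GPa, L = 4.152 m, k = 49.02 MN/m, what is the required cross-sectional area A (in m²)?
Model: a uniform prismatic bar under axial load, so k = (A·E) / L.
Solve for A: A = (k·L) / E.
Convert to SI units:
  E = 30 GPa = 3 × 10¹⁰ Pa
  k = 49.02 MN/m = 4.902 × 10⁷ N/m
Substitute:
  A = ((4.902 × 10⁷) × 4.152) / (3 × 10¹⁰)
  A = 0.006784 m²
Final answer: A = 0.006784 m²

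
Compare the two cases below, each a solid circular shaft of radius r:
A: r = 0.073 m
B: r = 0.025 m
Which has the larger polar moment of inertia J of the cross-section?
Model: a solid circular shaft of radius r, so J = (π·r^4) / 2 (SI units).
  A: J = (π × 0.073^4) / 2 = 4.461 × 10⁻⁵ m⁴
  B: J = (π × 0.025^4) / 2 = 6.136 × 10⁻⁷ m⁴
4.461 × 10⁻⁵ m⁴ > 6.136 × 10⁻⁷ m⁴, so A is larger.
Final answer: A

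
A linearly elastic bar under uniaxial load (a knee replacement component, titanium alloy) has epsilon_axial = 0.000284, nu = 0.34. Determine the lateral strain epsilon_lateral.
Model: a linearly elastic bar under uniaxial load, so epsilon_lateral = -nu·epsilon_axial.
Substitute:
  epsilon_lateral = -(0.34 × 0.000284)
  epsilon_lateral = -9.656 × 10⁻⁵
Final answer: epsilon_lateral = -9.656 × 10⁻⁵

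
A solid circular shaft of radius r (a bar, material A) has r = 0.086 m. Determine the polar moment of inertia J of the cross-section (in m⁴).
Model: a solid circular shaft of radius r, so J = (π·r^4) / 2.
Substitute:
  J = (π × 0.086^4) / 2
  J = 8.592 × 10⁻⁵ m⁴
Final answer: J = 8.592 × 10⁻⁵ m⁴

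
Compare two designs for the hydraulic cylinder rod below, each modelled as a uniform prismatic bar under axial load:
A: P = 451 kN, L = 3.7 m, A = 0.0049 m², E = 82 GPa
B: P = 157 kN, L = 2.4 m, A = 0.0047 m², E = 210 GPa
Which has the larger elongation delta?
Model: a uniform prismatic bar under axial load, so delta = (P·L) / (A·E) (SI units).
  A: delta = (451000 × 3.7) / (0.0049 × (8.2 × 10¹⁰)) = 0.004153 m = 4.153 mm
  B: delta = (157000 × 2.4) / (0.0047 × (2.1 × 10¹¹)) = 0.0003818 m = 0.3818 mm
4.153 mm > 0.3818 mm, so A is larger.
Final answer: A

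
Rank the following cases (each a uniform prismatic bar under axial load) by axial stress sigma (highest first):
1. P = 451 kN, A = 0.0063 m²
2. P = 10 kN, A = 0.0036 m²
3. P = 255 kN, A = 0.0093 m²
Model: a uniform prismatic bar under axial load, so sigma = P / A (SI units).
  Case 1: sigma = 451000 / 0.0063 = 7.159 × 10⁷ Pa = 71.59 MPa
  Case 2: sigma = 10000 / 0.0036 = 2.778 × 10⁶ Pa = 2.778 MPa
  Case 3: sigma = 255000 / 0.0093 = 2.742 × 10⁷ Pa = 27.42 MPa
Ordering: 71.59 MPa (case 1) > 27.42 MPa (case 3) > 2.778 MPa (case 2)
Final answer: 1, 3, 2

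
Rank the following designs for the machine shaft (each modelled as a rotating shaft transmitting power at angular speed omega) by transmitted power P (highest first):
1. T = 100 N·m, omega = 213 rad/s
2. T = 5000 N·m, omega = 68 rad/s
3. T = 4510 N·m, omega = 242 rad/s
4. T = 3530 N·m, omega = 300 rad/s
Model: a rotating shaft transmitting power at angular speed omega, so P = T·omega (SI units).
  Case 1: P = 100 × 213 = 21300 W = 21.3 kW
  Case 2: P = 5000 × 68 = 340000 W = 340 kW
  Case 3: P = 4510 × 242 = 1.091 × 10⁶ W = 1091 kW
  Case 4: P = 3530 × 300 = 1.059 × 10⁶ W = 1059 kW
Ordering: 1091 kW (case 3) > 1059 kW (case 4) > 340 kW (case 2) > 21.3 kW (case 1)
Final answer: 3, 4, 2, 1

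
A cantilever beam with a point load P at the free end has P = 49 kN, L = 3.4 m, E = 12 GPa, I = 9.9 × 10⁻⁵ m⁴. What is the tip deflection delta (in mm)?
Model: a cantilever beam with a point load P at the free end, so delta = (P·L^3) / (3·E·I).
Convert to SI units:
  P = 49 kN = 49000 N
  E = 12 GPa = 1.2 × 10¹⁰ Pa
Substitute:
  delta = (49000 × 3.4^3) / (3 × (1.2 × 10¹⁰) × (9.9 × 10⁻⁵))
  delta = 0.5404 m
Convert: delta = 0.5404 m = 540.4 mm
Final answer: delta = 540.4 mm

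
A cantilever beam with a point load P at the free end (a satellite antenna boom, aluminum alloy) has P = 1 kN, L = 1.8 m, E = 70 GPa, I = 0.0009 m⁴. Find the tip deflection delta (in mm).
Model: a cantilever beam with a point load P at the free end, so delta = (P·L^3) / (3·E·I).
Convert to SI units:
  P = 1 kN = 1000 N
  E = 70 GPa = 7 × 10¹⁰ Pa
Substitute:
  delta = (1000 × 1.8^3) / (3 × (7 × 10¹⁰) × 0.0009)
  delta = 3.086 × 10⁻⁵ m
Convert: delta = 3.086 × 10⁻⁵ m = 0.03086 mm
Final answer: delta = 0.03086 mm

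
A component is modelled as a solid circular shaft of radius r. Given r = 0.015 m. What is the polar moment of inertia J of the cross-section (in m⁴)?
Model: a solid circular shaft of radius r, so J = (π·r^4) / 2.
Substitute:
  J = (π × 0.015^4) / 2
  J = 7.952 × 10⁻⁸ m⁴
Final answer: J = 7.952 × 10⁻⁸ m⁴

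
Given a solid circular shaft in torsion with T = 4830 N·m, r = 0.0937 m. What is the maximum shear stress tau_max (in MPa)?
Model: a solid circular shaft in torsion, so tau_max = (2·T) / (π·r^3).
Substitute:
  tau_max = (2 × 4830) / (π × 0.0937^3)
  tau_max = 3.738 × 10⁶ Pa
Convert: tau_max = 3.738 × 10⁶ Pa = 3.738 MPa
Final answer: tau_max = 3.738 MPa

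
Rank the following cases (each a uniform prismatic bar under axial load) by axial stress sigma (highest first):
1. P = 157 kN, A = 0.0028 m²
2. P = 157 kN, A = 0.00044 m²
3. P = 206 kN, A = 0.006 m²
Model: a uniform prismatic bar under axial load, so sigma = P / A (SI units).
  Case 1: sigma = 157000 / 0.0028 = 5.607 × 10⁷ Pa = 56.07 MPa
  Case 2: sigma = 157000 / 0.00044 = 3.568 × 10⁸ Pa = 356.8 MPa
  Case 3: sigma = 206000 / 0.006 = 3.433 × 10⁷ Pa = 34.33 MPa
Ordering: 356.8 MPa (case 2) > 56.07 MPa (case 1) > 34.33 MPa (case 3)
Final answer: 2, 1, 3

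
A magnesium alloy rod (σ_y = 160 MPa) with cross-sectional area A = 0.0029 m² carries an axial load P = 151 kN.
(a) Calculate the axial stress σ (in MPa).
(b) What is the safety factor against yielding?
(a) Axial stress σ = P/A. Convert P = 151 kN = 151000 N.
  σ = 151000 / 0.0029 = 5.207 × 10⁷ Pa = 52.07 MPa
(b) Safety factor SF = σ_y/σ = 160 / 52.07 = 3.073
Final answer: (a) σ = 52.07 MPa, (b) SF = 3.073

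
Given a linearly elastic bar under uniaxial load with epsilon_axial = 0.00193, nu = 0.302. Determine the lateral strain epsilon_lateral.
Model: a linearly elastic bar under uniaxial load, so epsilon_lateral = -nu·epsilon_axial.
Substitute:
  epsilon_lateral = -(0.302 × 0.00193)
  epsilon_lateral = -0.0005829
Final answer: epsilon_lateral = -0.0005829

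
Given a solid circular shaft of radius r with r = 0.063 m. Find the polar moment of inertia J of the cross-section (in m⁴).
Model: a solid circular shaft of radius r, so J = (π·r^4) / 2.
Substitute:
  J = (π × 0.063^4) / 2
  J = 2.474 × 10⁻⁵ m⁴
Final answer: J = 2.474 × 10⁻⁵ m⁴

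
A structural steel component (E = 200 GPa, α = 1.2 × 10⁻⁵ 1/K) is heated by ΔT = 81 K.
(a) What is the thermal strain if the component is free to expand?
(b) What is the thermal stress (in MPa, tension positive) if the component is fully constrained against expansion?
(a) Free thermal strain ε_th = α·ΔT = (1.2 × 10⁻⁵) × 81 = 0.000972
(b) Fully constrained, the expansion is suppressed, so σ = -E·α·ΔT. Convert E = 200 GPa = 2 × 10¹¹ Pa.
  σ = -(2 × 10¹¹) × (1.2 × 10⁻⁵) × 81 = -1.944 × 10⁸ Pa = -194.4 MPa (compressive)
Final answer: (a) ε_th = 0.000972, (b) σ = -194.4 MPa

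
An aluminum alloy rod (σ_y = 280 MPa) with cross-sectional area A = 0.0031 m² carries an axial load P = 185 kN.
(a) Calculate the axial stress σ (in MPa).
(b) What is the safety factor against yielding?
(a) Axial stress σ = P/A. Convert P = 185 kN = 185000 N.
  σ = 185000 / 0.0031 = 5.968 × 10⁷ Pa = 59.68 MPa
(b) Safety factor SF = σ_y/σ = 280 / 59.68 = 4.692
Final answer: (a) σ = 59.68 MPa, (b) SF = 4.692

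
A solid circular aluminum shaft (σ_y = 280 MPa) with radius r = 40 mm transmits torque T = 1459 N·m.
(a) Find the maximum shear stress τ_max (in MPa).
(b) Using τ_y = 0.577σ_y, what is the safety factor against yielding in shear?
(a) For a solid circular shaft, τ_max = T·r/J with J = π·r^4/2, i.e. τ_max = 2·T / (π·r^3). Convert r = 40 mm = 0.04 m.
  τ_max = (2 × 1459) / (π × 0.04^3) = 1.451 × 10⁷ Pa = 14.51 MPa
(b) τ_y = 0.577 × 280 = 161.56 MPa
  SF = τ_y/τ_max = 161.56 / 14.51 = 11.13
Final answer: (a) τ_max = 14.51 MPa, (b) SF = 11.13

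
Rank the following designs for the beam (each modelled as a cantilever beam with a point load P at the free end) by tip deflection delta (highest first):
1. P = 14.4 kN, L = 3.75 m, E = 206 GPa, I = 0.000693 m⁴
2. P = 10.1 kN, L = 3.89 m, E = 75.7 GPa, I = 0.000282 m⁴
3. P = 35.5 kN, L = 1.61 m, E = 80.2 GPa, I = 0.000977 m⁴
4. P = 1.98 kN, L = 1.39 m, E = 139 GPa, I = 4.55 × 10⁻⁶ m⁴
Model: a cantilever beam with a point load P at the free end, so delta = (P·L^3) / (3·E·I) (SI units).
  Case 1: delta = (14400 × 3.75^3) / (3 × (2.06 × 10¹¹) × 0.000693) = 0.001773 m = 1.773 mm
  Case 2: delta = (10100 × 3.89^3) / (3 × (7.57 × 10¹⁰) × 0.000282) = 0.009283 m = 9.283 mm
  Case 3: delta = (35500 × 1.61^3) / (3 × (8.02 × 10¹⁰) × 0.000977) = 0.0006303 m = 0.6303 mm
  Case 4: delta = (1980 × 1.39^3) / (3 × (1.39 × 10¹¹) × (4.55 × 10⁻⁶)) = 0.002803 m = 2.803 mm
Ordering: 9.283 mm (case 2) > 2.803 mm (case 4) > 1.773 mm (case 1) > 0.6303 mm (case 3)
Final answer: 2, 4, 1, 3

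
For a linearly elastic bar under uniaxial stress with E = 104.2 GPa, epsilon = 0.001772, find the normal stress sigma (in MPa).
Model: a linearly elastic bar under uniaxial stress, so epsilon = sigma / E.
Solve for sigma: sigma = epsilon·E.
Convert to SI units:
  E = 104.2 GPa = 1.042 × 10¹¹ Pa
Substitute:
  sigma = 0.001772 × (1.042 × 10¹¹)
  sigma = 1.846 × 10⁸ Pa
Convert: sigma = 1.846 × 10⁸ Pa = 184.6 MPa
Final answer: sigma = 184.6 MPa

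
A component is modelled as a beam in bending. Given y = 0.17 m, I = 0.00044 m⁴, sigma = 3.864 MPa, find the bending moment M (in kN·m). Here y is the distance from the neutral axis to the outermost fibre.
Model: a beam in bending, so sigma = (M·y) / I.
Solve for M: M = (sigma·I) / y.
Convert to SI units:
  sigma = 3.864 MPa = 3.864 × 10⁶ Pa
Substitute:
  M = ((3.864 × 10⁶) × 0.00044) / 0.17
  M = 10000 N·m
Convert: M = 10000 N·m = 10 kN·m
Final answer: M = 10 kN·m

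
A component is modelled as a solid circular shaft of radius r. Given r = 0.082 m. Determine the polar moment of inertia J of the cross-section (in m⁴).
Model: a solid circular shaft of radius r, so J = (π·r^4) / 2.
Substitute:
  J = (π × 0.082^4) / 2
  J = 7.102 × 10⁻⁵ m⁴
Final answer: J = 7.102 × 10⁻⁵ m⁴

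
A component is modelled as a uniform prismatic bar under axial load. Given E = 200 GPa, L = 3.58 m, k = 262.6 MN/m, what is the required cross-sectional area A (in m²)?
Model: a uniform prismatic bar under axial load, so k = (A·E) / L.
Solve for A: A = (k·L) / E.
Convert to SI units:
  E = 200 GPa = 2 × 10¹¹ Pa
  k = 262.6 MN/m = 2.626 × 10⁸ N/m
Substitute:
  A = ((2.626 × 10⁸) × 3.58) / (2 × 10¹¹)
  A = 0.004701 m²
Final answer: A = 0.004701 m²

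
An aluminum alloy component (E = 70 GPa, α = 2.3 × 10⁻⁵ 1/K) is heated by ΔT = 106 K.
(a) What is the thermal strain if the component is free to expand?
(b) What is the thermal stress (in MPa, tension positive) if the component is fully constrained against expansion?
(a) Free thermal strain ε_th = α·ΔT = (2.3 × 10⁻⁵) × 106 = 0.002438
(b) Fully constrained, the expansion is suppressed, so σ = -E·α·ΔT. Convert E = 70 GPa = 7 × 10¹⁰ Pa.
  σ = -(7 × 10¹⁰) × (2.3 × 10⁻⁵) × 106 = -1.707 × 10⁸ Pa = -170.7 MPa (compressive)
Final answer: (a) ε_th = 0.002438, (b) σ = -170.7 MPa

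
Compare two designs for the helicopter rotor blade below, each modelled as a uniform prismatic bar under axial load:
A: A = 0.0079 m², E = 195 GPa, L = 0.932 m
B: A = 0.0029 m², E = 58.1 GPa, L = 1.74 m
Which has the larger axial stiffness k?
Model: a uniform prismatic bar under axial load, so k = (A·E) / L (SI units).
  A: k = (0.0079 × (1.95 × 10¹¹)) / 0.932 = 1.653 × 10⁹ N/m = 1653 MN/m
  B: k = (0.0029 × (5.81 × 10¹⁰)) / 1.74 = 9.683 × 10⁷ N/m = 96.83 MN/m
1653 MN/m > 96.83 MN/m, so A is larger.
Final answer: A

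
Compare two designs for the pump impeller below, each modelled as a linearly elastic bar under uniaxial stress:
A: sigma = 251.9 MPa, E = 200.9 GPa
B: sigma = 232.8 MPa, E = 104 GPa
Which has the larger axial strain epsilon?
Model: a linearly elastic bar under uniaxial stress, so epsilon = sigma / E (SI units).
  A: epsilon = (2.519 × 10⁸) / (2.009 × 10¹¹) = 0.001254
  B: epsilon = (2.328 × 10⁸) / (1.04 × 10¹¹) = 0.002238
0.002238 > 0.001254, so B is larger.
Final answer: B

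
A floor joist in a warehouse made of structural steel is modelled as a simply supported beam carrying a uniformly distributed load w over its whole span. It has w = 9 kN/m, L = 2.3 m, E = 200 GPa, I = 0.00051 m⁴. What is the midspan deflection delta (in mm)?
Model: a simply supported beam carrying a uniformly distributed load w over its whole span, so delta = (5·w·L^4) / (384·E·I).
Convert to SI units:
  w = 9 kN/m = 9000 N/m
  E = 200 GPa = 2 × 10¹¹ Pa
Substitute:
  delta = (5 × 9000 × 2.3^4) / (384 × (2 × 10¹¹) × 0.00051)
  delta = 3.215 × 10⁻⁵ m
Convert: delta = 3.215 × 10⁻⁵ m = 0.03215 mm
Final answer: delta = 0.03215 mm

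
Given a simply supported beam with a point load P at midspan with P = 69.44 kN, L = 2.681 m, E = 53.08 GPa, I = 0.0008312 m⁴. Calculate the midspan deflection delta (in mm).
Model: a simply supported beam with a point load P at midspan, so delta = (P·L^3) / (48·E·I).
Convert to SI units:
  P = 69.44 kN = 69440 N
  E = 53.08 GPa = 5.308 × 10¹⁰ Pa
Substitute:
  delta = (69440 × 2.681^3) / (48 × (5.308 × 10¹⁰) × 0.0008312)
  delta = 0.0006319 m
Convert: delta = 0.0006319 m = 0.6319 mm
Final answer: delta = 0.6319 mm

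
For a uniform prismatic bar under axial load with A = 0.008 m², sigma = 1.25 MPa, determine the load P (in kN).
Model: a uniform prismatic bar under axial load, so sigma = P / A.
Solve for P: P = sigma·A.
Convert to SI units:
  sigma = 1.25 MPa = 1.25 × 10⁶ Pa
Substitute:
  P = (1.25 × 10⁶) × 0.008
  P = 10000 N
Convert: P = 10000 N = 10 kN
Final answer: P = 10 kN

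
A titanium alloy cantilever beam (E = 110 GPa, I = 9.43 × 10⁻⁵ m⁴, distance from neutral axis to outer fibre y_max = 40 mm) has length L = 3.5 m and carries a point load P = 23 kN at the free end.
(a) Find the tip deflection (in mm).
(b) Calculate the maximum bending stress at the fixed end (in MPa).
(a) Tip deflection of a cantilever with an end point load: δ = P·L^3 / (3·E·I). Convert P = 23 kN = 23000 N, E = 110 GPa = 1.1 × 10¹¹ Pa.
  δ = (23000 × 3.5^3) / (3 × (1.1 × 10¹¹) × (9.43 × 10⁻⁵)) = 0.03169 m = 31.69 mm
(b) Maximum bending moment at the fixed end: M = P·L = 23000 × 3.5 = 80500 N·m. Convert y_max = 40 mm = 0.04 m.
  σ = M·y_max / I = (80500 × 0.04) / (9.43 × 10⁻⁵) = 3.415 × 10⁷ Pa = 34.15 MPa
Final answer: (a) δ = 31.69 mm, (b) σ = 34.15 MPa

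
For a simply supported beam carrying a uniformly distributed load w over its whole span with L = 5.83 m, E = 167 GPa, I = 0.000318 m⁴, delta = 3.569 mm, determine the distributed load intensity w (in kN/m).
Model: a simply supported beam carrying a uniformly distributed load w over its whole span, so delta = (5·w·L^4) / (384·E·I).
Solve for w: w = (384·delta·E·I) / (5·L^4).
Convert to SI units:
  E = 167 GPa = 1.67 × 10¹¹ Pa
  delta = 3.569 mm = 0.003569 m
Substitute:
  w = (384 × 0.003569 × (1.67 × 10¹¹) × 0.000318) / (5 × 5.83^4)
  w = 12600 N/m
Convert: w = 12600 N/m = 12.6 kN/m
Final answer: w = 12.6 kN/m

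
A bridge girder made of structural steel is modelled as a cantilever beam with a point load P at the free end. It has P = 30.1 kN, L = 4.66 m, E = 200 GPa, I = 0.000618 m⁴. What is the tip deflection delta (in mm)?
Model: a cantilever beam with a point load P at the free end, so delta = (P·L^3) / (3·E·I).
Convert to SI units:
  P = 30.1 kN = 30100 N
  E = 200 GPa = 2 × 10¹¹ Pa
Substitute:
  delta = (30100 × 4.66^3) / (3 × (2 × 10¹¹) × 0.000618)
  delta = 0.008215 m
Convert: delta = 0.008215 m = 8.215 mm
Final answer: delta = 8.215 mm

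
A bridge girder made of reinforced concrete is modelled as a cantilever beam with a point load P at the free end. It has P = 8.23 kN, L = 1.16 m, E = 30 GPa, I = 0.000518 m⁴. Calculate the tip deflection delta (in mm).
Model: a cantilever beam with a point load P at the free end, so delta = (P·L^3) / (3·E·I).
Convert to SI units:
  P = 8.23 kN = 8230 N
  E = 30 GPa = 3 × 10¹⁰ Pa
Substitute:
  delta = (8230 × 1.16^3) / (3 × (3 × 10¹⁰) × 0.000518)
  delta = 0.0002756 m
Convert: delta = 0.0002756 m = 0.2756 mm
Final answer: delta = 0.2756 mm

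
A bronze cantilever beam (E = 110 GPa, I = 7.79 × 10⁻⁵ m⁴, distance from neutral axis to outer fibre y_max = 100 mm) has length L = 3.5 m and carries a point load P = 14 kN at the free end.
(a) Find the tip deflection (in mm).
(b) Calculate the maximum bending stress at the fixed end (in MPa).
(a) Tip deflection of a cantilever with an end point load: δ = P·L^3 / (3·E·I). Convert P = 14 kN = 14000 N, E = 110 GPa = 1.1 × 10¹¹ Pa.
  δ = (14000 × 3.5^3) / (3 × (1.1 × 10¹¹) × (7.79 × 10⁻⁵)) = 0.02335 m = 23.35 mm
(b) Maximum bending moment at the fixed end: M = P·L = 14000 × 3.5 = 49000 N·m. Convert y_max = 100 mm = 0.1 m.
  σ = M·y_max / I = (49000 × 0.1) / (7.79 × 10⁻⁵) = 6.29 × 10⁷ Pa = 62.9 MPa
Final answer: (a) δ = 23.35 mm, (b) σ = 62.9 MPa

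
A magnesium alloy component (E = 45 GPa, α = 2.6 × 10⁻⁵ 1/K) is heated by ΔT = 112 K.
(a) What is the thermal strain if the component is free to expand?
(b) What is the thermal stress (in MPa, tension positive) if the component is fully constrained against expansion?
(a) Free thermal strain ε_th = α·ΔT = (2.6 × 10⁻⁵) × 112 = 0.002912
(b) Fully constrained, the expansion is suppressed, so σ = -E·α·ΔT. Convert E = 45 GPa = 4.5 × 10¹⁰ Pa.
  σ = -(4.5 × 10¹⁰) × (2.6 × 10⁻⁵) × 112 = -1.31 × 10⁸ Pa = -131 MPa (compressive)
Final answer: (a) ε_th = 0.002912, (b) σ = -131 MPa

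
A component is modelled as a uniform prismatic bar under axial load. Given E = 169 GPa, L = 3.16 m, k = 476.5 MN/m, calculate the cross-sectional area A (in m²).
Model: a uniform prismatic bar under axial load, so k = (A·E) / L.
Solve for A: A = (k·L) / E.
Convert to SI units:
  E = 169 GPa = 1.69 × 10¹¹ Pa
  k = 476.5 MN/m = 4.765 × 10⁸ N/m
Substitute:
  A = ((4.765 × 10⁸) × 3.16) / (1.69 × 10¹¹)
  A = 0.00891 m²
Final answer: A = 0.00891 m²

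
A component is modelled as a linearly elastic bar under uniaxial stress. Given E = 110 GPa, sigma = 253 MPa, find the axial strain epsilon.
Model: a linearly elastic bar under uniaxial stress, so sigma = E·epsilon.
Solve for epsilon: epsilon = sigma / E.
Convert to SI units:
  E = 110 GPa = 1.1 × 10¹¹ Pa
  sigma = 253 MPa = 2.53 × 10⁸ Pa
Substitute:
  epsilon = (2.53 × 10⁸) / (1.1 × 10¹¹)
  epsilon = 0.0023
Final answer: epsilon = 0.0023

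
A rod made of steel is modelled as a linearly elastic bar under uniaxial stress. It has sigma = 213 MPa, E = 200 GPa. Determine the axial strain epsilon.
Model: a linearly elastic bar under uniaxial stress, so epsilon = sigma / E.
Convert to SI units:
  sigma = 213 MPa = 2.13 × 10⁸ Pa
  E = 200 GPa = 2 × 10¹¹ Pa
Substitute:
  epsilon = (2.13 × 10⁸) / (2 × 10¹¹)
  epsilon = 0.001065
Final answer: epsilon = 0.001065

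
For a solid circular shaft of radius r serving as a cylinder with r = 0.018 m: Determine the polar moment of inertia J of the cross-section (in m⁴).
Model: a solid circular shaft of radius r, so J = (π·r^4) / 2.
Substitute:
  J = (π × 0.018^4) / 2
  J = 1.649 × 10⁻⁷ m⁴
Final answer: J = 1.649 × 10⁻⁷ m⁴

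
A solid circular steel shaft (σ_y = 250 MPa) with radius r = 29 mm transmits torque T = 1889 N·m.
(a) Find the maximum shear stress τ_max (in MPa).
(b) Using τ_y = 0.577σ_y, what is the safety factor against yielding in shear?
(a) For a solid circular shaft, τ_max = T·r/J with J = π·r^4/2, i.e. τ_max = 2·T / (π·r^3). Convert r = 29 mm = 0.029 m.
  τ_max = (2 × 1889) / (π × 0.029^3) = 4.931 × 10⁷ Pa = 49.31 MPa
(b) τ_y = 0.577 × 250 = 144.25 MPa
  SF = τ_y/τ_max = 144.25 / 49.31 = 2.925
Final answer: (a) τ_max = 49.31 MPa, (b) SF = 2.925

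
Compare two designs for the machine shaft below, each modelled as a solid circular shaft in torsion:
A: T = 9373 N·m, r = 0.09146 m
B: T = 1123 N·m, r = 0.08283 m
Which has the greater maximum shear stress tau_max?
Model: a solid circular shaft in torsion, so tau_max = (2·T) / (π·r^3) (SI units).
  A: tau_max = (2 × 9373) / (π × 0.09146^3) = 7.799 × 10⁶ Pa = 7.799 MPa
  B: tau_max = (2 × 1123) / (π × 0.08283^3) = 1.258 × 10⁶ Pa = 1.258 MPa
7.799 MPa > 1.258 MPa, so A is larger.
Final answer: A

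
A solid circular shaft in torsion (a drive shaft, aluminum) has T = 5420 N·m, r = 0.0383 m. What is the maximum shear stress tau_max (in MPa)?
Model: a solid circular shaft in torsion, so tau_max = (2·T) / (π·r^3).
Substitute:
  tau_max = (2 × 5420) / (π × 0.0383^3)
  tau_max = 6.142 × 10⁷ Pa
Convert: tau_max = 6.142 × 10⁷ Pa = 61.42 MPa
Final answer: tau_max = 61.42 MPa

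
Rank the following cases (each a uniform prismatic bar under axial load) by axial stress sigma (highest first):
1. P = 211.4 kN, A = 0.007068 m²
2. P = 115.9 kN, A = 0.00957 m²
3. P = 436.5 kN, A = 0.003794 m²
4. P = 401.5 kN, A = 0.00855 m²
Model: a uniform prismatic bar under axial load, so sigma = P / A (SI units).
  Case 1: sigma = 211400 / 0.007068 = 2.991 × 10⁷ Pa = 29.91 MPa
  Case 2: sigma = 115900 / 0.00957 = 1.211 × 10⁷ Pa = 12.11 MPa
  Case 3: sigma = 436500 / 0.003794 = 1.151 × 10⁸ Pa = 115.1 MPa
  Case 4: sigma = 401500 / 0.00855 = 4.696 × 10⁷ Pa = 46.96 MPa
Ordering: 115.1 MPa (case 3) > 46.96 MPa (case 4) > 29.91 MPa (case 1) > 12.11 MPa (case 2)
Final answer: 3, 4, 1, 2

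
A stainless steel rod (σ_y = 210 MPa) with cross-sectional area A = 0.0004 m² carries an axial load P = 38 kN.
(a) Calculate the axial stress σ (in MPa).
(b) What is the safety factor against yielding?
(a) Axial stress σ = P/A. Convert P = 38 kN = 38000 N.
  σ = 38000 / 0.0004 = 9.5 × 10⁷ Pa = 95 MPa
(b) Safety factor SF = σ_y/σ = 210 / 95 = 2.211
Final answer: (a) σ = 95 MPa, (b) SF = 2.211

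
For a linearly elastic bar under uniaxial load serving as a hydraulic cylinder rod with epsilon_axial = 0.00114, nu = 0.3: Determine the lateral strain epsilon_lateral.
Model: a linearly elastic bar under uniaxial load, so epsilon_lateral = -nu·epsilon_axial.
Substitute:
  epsilon_lateral = -(0.3 × 0.00114)
  epsilon_lateral = -0.000342
Final answer: epsilon_lateral = -0.000342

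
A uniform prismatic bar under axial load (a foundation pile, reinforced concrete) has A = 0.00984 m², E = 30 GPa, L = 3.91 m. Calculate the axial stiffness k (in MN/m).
Model: a uniform prismatic bar under axial load, so k = (A·E) / L.
Convert to SI units:
  E = 30 GPa = 3 × 10¹⁰ Pa
Substitute:
  k = (0.00984 × (3 × 10¹⁰)) / 3.91
  k = 7.55 × 10⁷ N/m
Convert: k = 7.55 × 10⁷ N/m = 75.5 MN/m
Final answer: k = 75.5 MN/m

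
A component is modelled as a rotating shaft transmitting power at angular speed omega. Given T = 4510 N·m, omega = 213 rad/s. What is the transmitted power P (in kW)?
Model: a rotating shaft transmitting power at angular speed omega, so P = T·omega.
Substitute:
  P = 4510 × 213
  P = 960600 W
Convert: P = 960600 W = 960.6 kW
Final answer: P = 960.6 kW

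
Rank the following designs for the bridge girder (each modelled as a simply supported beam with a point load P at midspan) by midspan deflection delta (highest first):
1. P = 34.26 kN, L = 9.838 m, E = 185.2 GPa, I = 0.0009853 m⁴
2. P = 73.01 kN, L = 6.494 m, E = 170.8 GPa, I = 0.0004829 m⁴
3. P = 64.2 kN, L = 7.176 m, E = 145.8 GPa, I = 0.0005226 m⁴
Model: a simply supported beam with a point load P at midspan, so delta = (P·L^3) / (48·E·I) (SI units).
  Case 1: delta = (34260 × 9.838^3) / (48 × (1.852 × 10¹¹) × 0.0009853) = 0.003724 m = 3.724 mm
  Case 2: delta = (73010 × 6.494^3) / (48 × (1.708 × 10¹¹) × 0.0004829) = 0.00505 m = 5.05 mm
  Case 3: delta = (64200 × 7.176^3) / (48 × (1.458 × 10¹¹) × 0.0005226) = 0.006487 m = 6.487 mm
Ordering: 6.487 mm (case 3) > 5.05 mm (case 2) > 3.724 mm (case 1)
Final answer: 3, 2, 1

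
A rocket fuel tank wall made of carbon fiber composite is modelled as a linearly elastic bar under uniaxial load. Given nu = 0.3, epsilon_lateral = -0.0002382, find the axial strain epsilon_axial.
Model: a linearly elastic bar under uniaxial load, so epsilon_lateral = -nu·epsilon_axial.
Solve for epsilon_axial: epsilon_axial = -epsilon_lateral / nu.
Substitute:
  epsilon_axial = -(-0.0002382) / 0.3
  epsilon_axial = 0.000794
Final answer: epsilon_axial = 0.000794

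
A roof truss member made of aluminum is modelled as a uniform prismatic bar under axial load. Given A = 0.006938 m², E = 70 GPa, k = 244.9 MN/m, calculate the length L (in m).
Model: a uniform prismatic bar under axial load, so k = (A·E) / L.
Solve for L: L = (A·E) / k.
Convert to SI units:
  E = 70 GPa = 7 × 10¹⁰ Pa
  k = 244.9 MN/m = 2.449 × 10⁸ N/m
Substitute:
  L = (0.006938 × (7 × 10¹⁰)) / (2.449 × 10⁸)
  L = 1.983 m
Final answer: L = 1.983 m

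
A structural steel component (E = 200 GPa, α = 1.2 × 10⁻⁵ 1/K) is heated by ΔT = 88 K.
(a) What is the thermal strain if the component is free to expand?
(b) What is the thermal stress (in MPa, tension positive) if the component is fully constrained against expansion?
(a) Free thermal strain ε_th = α·ΔT = (1.2 × 10⁻⁵) × 88 = 0.001056
(b) Fully constrained, the expansion is suppressed, so σ = -E·α·ΔT. Convert E = 200 GPa = 2 × 10¹¹ Pa.
  σ = -(2 × 10¹¹) × (1.2 × 10⁻⁵) × 88 = -2.112 × 10⁸ Pa = -211.2 MPa (compressive)
Final answer: (a) ε_th = 0.001056, (b) σ = -211.2 MPa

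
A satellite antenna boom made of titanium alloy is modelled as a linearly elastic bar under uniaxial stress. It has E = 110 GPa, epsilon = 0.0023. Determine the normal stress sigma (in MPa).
Model: a linearly elastic bar under uniaxial stress, so sigma = E·epsilon.
Convert to SI units:
  E = 110 GPa = 1.1 × 10¹¹ Pa
Substitute:
  sigma = (1.1 × 10¹¹) × 0.0023
  sigma = 2.53 × 10⁸ Pa
Convert: sigma = 2.53 × 10⁸ Pa = 253 MPa
Final answer: sigma = 253 MPa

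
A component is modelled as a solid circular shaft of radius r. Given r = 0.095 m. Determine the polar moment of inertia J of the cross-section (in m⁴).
Model: a solid circular shaft of radius r, so J = (π·r^4) / 2.
Substitute:
  J = (π × 0.095^4) / 2
  J = 0.0001279 m⁴
Final answer: J = 0.0001279 m⁴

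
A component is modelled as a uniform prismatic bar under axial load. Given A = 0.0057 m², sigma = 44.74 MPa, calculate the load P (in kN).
Model: a uniform prismatic bar under axial load, so sigma = P / A.
Solve for P: P = sigma·A.
Convert to SI units:
  sigma = 44.74 MPa = 4.474 × 10⁷ Pa
Substitute:
  P = (4.474 × 10⁷) × 0.0057
  P = 255000 N
Convert: P = 255000 N = 255 kN
Final answer: P = 255 kN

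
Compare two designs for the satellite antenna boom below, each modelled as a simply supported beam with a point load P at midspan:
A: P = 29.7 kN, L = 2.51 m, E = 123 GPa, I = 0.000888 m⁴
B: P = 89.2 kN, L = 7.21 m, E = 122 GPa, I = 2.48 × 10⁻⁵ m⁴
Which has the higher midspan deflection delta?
Model: a simply supported beam with a point load P at midspan, so delta = (P·L^3) / (48·E·I) (SI units).
  A: delta = (29700 × 2.51^3) / (48 × (1.23 × 10¹¹) × 0.000888) = 8.958 × 10⁻⁵ m = 0.08958 mm
  B: delta = (89200 × 7.21^3) / (48 × (1.22 × 10¹¹) × (2.48 × 10⁻⁵)) = 0.2302 m = 230.2 mm
230.2 mm > 0.08958 mm, so B is larger.
Final answer: B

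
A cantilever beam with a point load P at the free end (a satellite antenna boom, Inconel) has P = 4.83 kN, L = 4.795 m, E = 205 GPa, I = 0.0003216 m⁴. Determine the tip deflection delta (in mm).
Model: a cantilever beam with a point load P at the free end, so delta = (P·L^3) / (3·E·I).
Convert to SI units:
  P = 4.83 kN = 4830 N
  E = 205 GPa = 2.05 × 10¹¹ Pa
Substitute:
  delta = (4830 × 4.795^3) / (3 × (2.05 × 10¹¹) × 0.0003216)
  delta = 0.002692 m
Convert: delta = 0.002692 m = 2.692 mm
Final answer: delta = 2.692 mm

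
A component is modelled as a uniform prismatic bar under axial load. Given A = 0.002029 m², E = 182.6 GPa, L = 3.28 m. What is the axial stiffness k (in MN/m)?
Model: a uniform prismatic bar under axial load, so k = (A·E) / L.
Convert to SI units:
  E = 182.6 GPa = 1.826 × 10¹¹ Pa
Substitute:
  k = (0.002029 × (1.826 × 10¹¹)) / 3.28
  k = 1.13 × 10⁸ N/m
Convert: k = 1.13 × 10⁸ N/m = 113 MN/m
Final answer: k = 113 MN/m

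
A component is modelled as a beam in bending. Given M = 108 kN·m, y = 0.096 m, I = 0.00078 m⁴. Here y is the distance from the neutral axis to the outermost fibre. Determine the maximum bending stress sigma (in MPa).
Model: a beam in bending, so sigma = (M·y) / I.
Convert to SI units:
  M = 108 kN·m = 108000 N·m
Substitute:
  sigma = (108000 × 0.096) / 0.00078
  sigma = 1.329 × 10⁷ Pa
Convert: sigma = 1.329 × 10⁷ Pa = 13.29 MPa
Final answer: sigma = 13.29 MPa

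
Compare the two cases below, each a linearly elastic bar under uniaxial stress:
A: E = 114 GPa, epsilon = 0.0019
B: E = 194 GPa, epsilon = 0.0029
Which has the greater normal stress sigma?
Model: a linearly elastic bar under uniaxial stress, so sigma = E·epsilon (SI units).
  A: sigma = (1.14 × 10¹¹) × 0.0019 = 2.166 × 10⁸ Pa = 216.6 MPa
  B: sigma = (1.94 × 10¹¹) × 0.0029 = 5.626 × 10⁸ Pa = 562.6 MPa
562.6 MPa > 216.6 MPa, so B is larger.
Final answer: B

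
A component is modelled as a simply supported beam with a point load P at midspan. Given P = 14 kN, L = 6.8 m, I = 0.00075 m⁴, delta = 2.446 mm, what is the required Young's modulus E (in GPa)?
Model: a simply supported beam with a point load P at midspan, so delta = (P·L^3) / (48·E·I).
Solve for E: E = (P·L^3) / (48·delta·I).
Convert to SI units:
  P = 14 kN = 14000 N
  delta = 2.446 mm = 0.002446 m
Substitute:
  E = (14000 × 6.8^3) / (48 × 0.002446 × 0.00075)
  E = 4.999 × 10¹⁰ Pa
Convert: E = 4.999 × 10¹⁰ Pa = 49.99 GPa
Final answer: E = 49.99 GPa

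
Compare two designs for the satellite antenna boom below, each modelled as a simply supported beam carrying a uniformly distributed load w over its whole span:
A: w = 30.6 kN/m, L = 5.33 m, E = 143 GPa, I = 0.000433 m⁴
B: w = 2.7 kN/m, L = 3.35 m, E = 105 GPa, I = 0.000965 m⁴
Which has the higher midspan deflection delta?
Model: a simply supported beam carrying a uniformly distributed load w over its whole span, so delta = (5·w·L^4) / (384·E·I) (SI units).
  A: delta = (5 × 30600 × 5.33^4) / (384 × (1.43 × 10¹¹) × 0.000433) = 0.005193 m = 5.193 mm
  B: delta = (5 × 2700 × 3.35^4) / (384 × (1.05 × 10¹¹) × 0.000965) = 4.37 × 10⁻⁵ m = 0.0437 mm
5.193 mm > 0.0437 mm, so A is larger.
Final answer: A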